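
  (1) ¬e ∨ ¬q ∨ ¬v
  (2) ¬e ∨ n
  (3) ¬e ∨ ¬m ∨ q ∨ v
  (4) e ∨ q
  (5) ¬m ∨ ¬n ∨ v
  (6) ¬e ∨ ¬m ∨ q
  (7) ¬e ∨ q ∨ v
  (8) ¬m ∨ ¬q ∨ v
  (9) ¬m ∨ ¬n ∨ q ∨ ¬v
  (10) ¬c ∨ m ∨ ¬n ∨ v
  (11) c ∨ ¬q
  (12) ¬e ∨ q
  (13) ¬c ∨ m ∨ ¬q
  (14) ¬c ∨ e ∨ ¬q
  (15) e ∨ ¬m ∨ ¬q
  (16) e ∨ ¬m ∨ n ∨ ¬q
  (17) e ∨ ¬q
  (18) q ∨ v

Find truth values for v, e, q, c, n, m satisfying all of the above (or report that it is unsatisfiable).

Case q = True:
  (c ∨ ¬q) forces c = True.
  (¬c ∨ m ∨ ¬q) forces m = True.
  (¬m ∨ ¬q ∨ v) forces v = True.
  (¬e ∨ ¬q ∨ ¬v) forces e = False.
  Clause (¬c ∨ e ∨ ¬q) is falsified — contradiction.
Case q = False:
  (e ∨ q) forces e = True.
  Clause (¬e ∨ q) is falsified — contradiction.
Both cases fail, so the formula is unsatisfiable.

The formula is unsatisfiable.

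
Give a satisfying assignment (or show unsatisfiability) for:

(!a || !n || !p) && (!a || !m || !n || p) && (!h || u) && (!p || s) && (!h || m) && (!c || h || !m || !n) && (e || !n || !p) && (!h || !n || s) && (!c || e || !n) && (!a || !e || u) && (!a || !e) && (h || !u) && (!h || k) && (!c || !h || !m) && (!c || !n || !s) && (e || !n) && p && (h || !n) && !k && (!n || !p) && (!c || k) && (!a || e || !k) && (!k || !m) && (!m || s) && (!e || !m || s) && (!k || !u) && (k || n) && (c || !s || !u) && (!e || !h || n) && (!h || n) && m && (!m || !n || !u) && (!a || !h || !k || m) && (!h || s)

Case k = True:
  Clause (!k) is falsified — contradiction.
Case k = False:
  (!h || k) forces h = False.
  (h || !u) forces u = False.
  (p) forces p = True.
  (!p || s) forces s = True.
  (h || !n) forces n = False.
  Clause (k || n) is falsified — contradiction.
Both cases fail, so the formula is unsatisfiable.

The formula is unsatisfiable.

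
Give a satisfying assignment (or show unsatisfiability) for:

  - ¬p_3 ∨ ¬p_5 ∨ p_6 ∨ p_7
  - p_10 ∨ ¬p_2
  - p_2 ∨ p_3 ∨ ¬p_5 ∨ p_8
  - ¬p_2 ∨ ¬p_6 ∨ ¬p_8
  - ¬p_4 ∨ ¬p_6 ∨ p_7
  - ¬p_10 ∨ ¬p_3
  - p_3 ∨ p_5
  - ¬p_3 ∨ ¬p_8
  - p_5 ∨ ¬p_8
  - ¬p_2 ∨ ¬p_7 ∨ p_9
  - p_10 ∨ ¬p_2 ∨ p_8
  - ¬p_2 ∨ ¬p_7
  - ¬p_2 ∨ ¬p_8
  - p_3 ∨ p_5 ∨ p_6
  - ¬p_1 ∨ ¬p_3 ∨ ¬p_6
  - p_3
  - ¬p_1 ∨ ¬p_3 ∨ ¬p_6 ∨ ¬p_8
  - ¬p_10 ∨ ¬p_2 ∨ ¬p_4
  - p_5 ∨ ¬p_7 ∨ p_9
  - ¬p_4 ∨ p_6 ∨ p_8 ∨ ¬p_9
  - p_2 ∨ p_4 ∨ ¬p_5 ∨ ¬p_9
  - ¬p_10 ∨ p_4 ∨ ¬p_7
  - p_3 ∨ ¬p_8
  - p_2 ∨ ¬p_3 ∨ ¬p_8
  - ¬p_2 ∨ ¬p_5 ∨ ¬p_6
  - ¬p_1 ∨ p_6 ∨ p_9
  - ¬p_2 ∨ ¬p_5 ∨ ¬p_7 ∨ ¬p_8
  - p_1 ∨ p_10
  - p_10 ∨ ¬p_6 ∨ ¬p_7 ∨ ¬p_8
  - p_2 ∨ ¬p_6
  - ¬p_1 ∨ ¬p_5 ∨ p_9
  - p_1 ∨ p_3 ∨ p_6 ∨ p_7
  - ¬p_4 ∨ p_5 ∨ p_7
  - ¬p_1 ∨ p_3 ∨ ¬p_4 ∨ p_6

p_1=T, p_2=F, p_3=T, p_4=F, p_5=F, p_6=F, p_7=F, p_8=F, p_9=T, p_10=F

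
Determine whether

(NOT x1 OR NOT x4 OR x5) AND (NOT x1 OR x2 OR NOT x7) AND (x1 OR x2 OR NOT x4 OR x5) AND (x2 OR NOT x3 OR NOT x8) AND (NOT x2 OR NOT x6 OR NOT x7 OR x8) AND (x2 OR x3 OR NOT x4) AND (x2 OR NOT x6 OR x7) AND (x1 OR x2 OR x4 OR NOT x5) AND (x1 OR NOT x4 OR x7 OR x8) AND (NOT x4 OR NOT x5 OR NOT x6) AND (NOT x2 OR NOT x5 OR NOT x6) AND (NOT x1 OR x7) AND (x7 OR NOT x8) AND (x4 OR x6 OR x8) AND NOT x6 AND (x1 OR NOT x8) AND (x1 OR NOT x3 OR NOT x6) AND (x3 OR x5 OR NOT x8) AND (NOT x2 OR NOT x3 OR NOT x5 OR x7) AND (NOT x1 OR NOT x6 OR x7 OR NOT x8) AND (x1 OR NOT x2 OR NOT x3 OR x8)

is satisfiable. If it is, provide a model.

x1 = True, x2 = True, x3 = False, x4 = True, x5 = True, x6 = False, x7 = True, x8 = True

Unit clause (NOT x6) forces x6 = False.
Set x1 = True.
  then (NOT x1 OR x7) forces x7 = True.
  then (NOT x1 OR x2 OR NOT x7) forces x2 = True.
Set x3 = False.
Set x4 = True.
  then (NOT x1 OR NOT x4 OR x5) forces x5 = True.
Set x8 = True.
All clauses satisfied.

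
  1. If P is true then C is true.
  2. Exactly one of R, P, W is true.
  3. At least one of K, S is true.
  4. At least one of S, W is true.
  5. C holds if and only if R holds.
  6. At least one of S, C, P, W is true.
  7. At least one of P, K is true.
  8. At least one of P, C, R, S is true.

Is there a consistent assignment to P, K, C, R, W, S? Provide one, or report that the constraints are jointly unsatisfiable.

P = False, K = True, C = True, R = True, W = False, S = True

  (1) P=F ⇒ C: vacuous ✓
  (2) {R, P, W}: 1 true — exactly one ✓
  (3) {K, S}: 2 true — at least one ✓
  (4) {S, W}: 1 true — at least one ✓
  (5) C=T, R=T — same ✓
  (6) {S, C, P, W}: 2 true — at least one ✓
  (7) {P, K}: 1 true — at least one ✓
  (8) {P, C, R, S}: 3 true — at least one ✓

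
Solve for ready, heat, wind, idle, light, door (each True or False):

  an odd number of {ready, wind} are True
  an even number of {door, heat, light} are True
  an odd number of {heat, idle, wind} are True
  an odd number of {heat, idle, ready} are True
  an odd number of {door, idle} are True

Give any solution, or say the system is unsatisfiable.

Adding constraints 1, 3, 4 mod 2: every variable appears an even number of times on the left, so the left side is 0.
But the right sides sum to 1 (mod 2). 0 ≠ 1 — the system is inconsistent.

No satisfying assignment exists.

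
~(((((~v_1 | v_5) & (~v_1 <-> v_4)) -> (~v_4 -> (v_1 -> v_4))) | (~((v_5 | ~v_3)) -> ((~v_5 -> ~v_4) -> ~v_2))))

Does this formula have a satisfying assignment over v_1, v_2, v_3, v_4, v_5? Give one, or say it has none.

Unsatisfiable

Case v_4 = True: the formula becomes ~((True | (~((v_5 | ~v_3)) -> (v_5 -> ~v_2)))) = False.
Case v_4 = False: the formula simplifies to ~(((((~v_1 | v_5) & v_1) -> ~v_1) | (~((v_5 | ~v_3)) -> ~v_2))).
  v_1 = True: simplifies to ~((~v_5 | (~((v_5 | ~v_3)) -> ~v_2))).
    v_5 = True: this becomes ~((False | True)) = False.
    v_5 = False: this becomes ~((True | (~(~v_3) -> ~v_2))) = False.
  v_1 = False: this becomes ~((True | (~((v_5 | ~v_3)) -> ~v_2))) = False.
Both cases fail — unsatisfiable.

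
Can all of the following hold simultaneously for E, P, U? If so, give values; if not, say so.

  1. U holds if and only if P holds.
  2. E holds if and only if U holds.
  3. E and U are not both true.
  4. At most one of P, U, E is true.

E: False, P: False, U: False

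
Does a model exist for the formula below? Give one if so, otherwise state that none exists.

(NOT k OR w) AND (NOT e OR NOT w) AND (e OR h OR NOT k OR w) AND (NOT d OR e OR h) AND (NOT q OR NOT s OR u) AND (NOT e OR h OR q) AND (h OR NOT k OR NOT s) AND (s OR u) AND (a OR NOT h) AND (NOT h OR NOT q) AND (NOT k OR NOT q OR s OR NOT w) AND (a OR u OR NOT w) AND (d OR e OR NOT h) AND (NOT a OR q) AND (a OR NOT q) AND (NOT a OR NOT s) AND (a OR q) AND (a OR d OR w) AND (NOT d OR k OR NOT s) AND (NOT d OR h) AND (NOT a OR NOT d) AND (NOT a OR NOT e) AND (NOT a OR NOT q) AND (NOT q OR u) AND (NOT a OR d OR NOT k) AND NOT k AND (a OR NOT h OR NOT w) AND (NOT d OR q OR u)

Case a = True:
  (NOT a OR q) forces q = True.
  Clause (NOT a OR NOT q) is falsified — contradiction.
Case a = False:
  (a OR NOT h) forces h = False.
  (a OR NOT q) forces q = False.
  Clause (a OR q) is falsified — contradiction.
Both cases fail, so the formula is unsatisfiable.

No satisfying assignment exists.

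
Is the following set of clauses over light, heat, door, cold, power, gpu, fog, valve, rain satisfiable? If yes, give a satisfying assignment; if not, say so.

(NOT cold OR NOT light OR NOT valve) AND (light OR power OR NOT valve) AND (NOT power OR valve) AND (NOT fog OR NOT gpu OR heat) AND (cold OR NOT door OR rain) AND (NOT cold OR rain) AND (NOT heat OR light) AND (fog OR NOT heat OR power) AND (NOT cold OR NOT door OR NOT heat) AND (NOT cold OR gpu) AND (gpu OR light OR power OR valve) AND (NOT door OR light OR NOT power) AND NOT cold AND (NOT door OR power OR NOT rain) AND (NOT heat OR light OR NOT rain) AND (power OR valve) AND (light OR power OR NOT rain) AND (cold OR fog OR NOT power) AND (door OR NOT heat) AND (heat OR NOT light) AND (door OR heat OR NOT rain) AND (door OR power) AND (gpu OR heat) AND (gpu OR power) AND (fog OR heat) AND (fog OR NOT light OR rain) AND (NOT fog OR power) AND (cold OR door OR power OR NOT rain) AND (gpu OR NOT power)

light: True; heat: True; door: True; cold: False; power: True; gpu: True; fog: True; valve: True; rain: True

Unit clause (NOT cold) forces cold = False.
Try light = False:
  (NOT heat OR light) forces heat = False.
  (gpu OR heat) forces gpu = True.
  (NOT fog OR NOT gpu OR heat) forces fog = False.
  clause (fog OR heat) is falsified — backtrack.
So light = True.
  then (heat OR NOT light) forces heat = True.
  then (door OR NOT heat) forces door = True.
  then (cold OR NOT door OR rain) forces rain = True.
  then (NOT door OR power OR NOT rain) forces power = True.
  then (cold OR fog OR NOT power) forces fog = True.
  then (gpu OR NOT power) forces gpu = True.
  then (NOT power OR valve) forces valve = True.
All clauses satisfied.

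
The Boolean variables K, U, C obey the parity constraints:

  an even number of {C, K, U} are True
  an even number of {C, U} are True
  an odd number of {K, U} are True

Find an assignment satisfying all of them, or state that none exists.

K = False, U = True, C = True

{C, K, U}: 2 true → even ✓
{C, U}: 2 true → even ✓
{K, U}: 1 true → odd ✓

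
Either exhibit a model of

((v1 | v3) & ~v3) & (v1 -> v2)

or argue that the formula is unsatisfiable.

v1 = True; v2 = True; v3 = False

  (v1 | v3) & ~v3 = True
    v1 | v3 = True
    ~v3 = True
  v1 -> v2 = True
Both conjuncts True, so the formula holds.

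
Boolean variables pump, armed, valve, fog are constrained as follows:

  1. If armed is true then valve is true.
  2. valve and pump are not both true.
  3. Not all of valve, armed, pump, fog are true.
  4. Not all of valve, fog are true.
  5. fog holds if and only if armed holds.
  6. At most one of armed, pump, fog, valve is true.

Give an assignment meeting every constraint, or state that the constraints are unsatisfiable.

pump=F, armed=F, valve=F, fog=F

  (1) armed=F ⇒ valve: vacuous ✓
  (2) valve=F, pump=F — not both ✓
  (3) {valve, armed, pump, fog}: 0/4 true — not all ✓
  (4) {valve, fog}: 0/2 true — not all ✓
  (5) fog=F, armed=F — same ✓
  (6) {armed, pump, fog, valve}: 0 true — at most one ✓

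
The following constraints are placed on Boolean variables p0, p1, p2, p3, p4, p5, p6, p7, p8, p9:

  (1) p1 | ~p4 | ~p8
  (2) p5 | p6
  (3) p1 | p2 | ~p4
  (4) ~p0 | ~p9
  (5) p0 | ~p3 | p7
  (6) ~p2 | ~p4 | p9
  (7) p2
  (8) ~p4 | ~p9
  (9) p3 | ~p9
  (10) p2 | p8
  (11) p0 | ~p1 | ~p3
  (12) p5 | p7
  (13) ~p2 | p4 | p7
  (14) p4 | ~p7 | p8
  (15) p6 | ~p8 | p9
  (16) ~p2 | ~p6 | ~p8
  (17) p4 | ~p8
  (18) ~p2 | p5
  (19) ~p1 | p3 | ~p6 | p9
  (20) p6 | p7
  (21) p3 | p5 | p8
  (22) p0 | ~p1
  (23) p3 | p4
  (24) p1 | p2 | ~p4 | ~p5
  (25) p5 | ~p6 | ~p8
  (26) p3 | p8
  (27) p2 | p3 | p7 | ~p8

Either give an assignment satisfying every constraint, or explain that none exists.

No satisfying assignment exists.

Case p4 = True:
  (p2) forces p2 = True.
  (~p2 | ~p4 | p9) forces p9 = True.
  Clause (~p4 | ~p9) is falsified — contradiction.
Case p4 = False:
  (p2) forces p2 = True.
  (~p2 | p4 | p7) forces p7 = True.
  (p4 | ~p7 | p8) forces p8 = True.
  Clause (p4 | ~p8) is falsified — contradiction.
Both cases fail, so the formula is unsatisfiable.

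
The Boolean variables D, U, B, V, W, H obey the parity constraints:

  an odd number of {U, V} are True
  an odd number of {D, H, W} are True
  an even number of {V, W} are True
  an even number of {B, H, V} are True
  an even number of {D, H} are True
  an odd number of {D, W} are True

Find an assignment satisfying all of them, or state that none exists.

D: False, U: False, B: True, V: True, W: True, H: False

{U, V}: 1 true → odd ✓
{D, H, W}: 1 true → odd ✓
{V, W}: 2 true → even ✓
{B, H, V}: 2 true → even ✓
{D, H}: 0 true → even ✓
{D, W}: 1 true → odd ✓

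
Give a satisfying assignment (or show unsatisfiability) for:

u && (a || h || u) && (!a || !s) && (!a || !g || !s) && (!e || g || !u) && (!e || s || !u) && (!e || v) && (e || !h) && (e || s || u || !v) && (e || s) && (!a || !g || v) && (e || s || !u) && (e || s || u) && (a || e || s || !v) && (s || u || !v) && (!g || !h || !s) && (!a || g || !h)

g = True; h = False; e = True; a = False; v = True; s = True; u = True

Unit clause (u) forces u = True.
Set g = True.
Set h = False.
Set e = True.
  then (!e || s || !u) forces s = True.
  then (!e || v) forces v = True.
  then (!a || !s) forces a = False.
All clauses satisfied.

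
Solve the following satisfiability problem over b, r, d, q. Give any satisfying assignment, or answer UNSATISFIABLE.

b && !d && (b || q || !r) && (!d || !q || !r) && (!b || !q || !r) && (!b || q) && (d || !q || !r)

b = True, r = False, d = False, q = True

Unit clause (b) forces b = True.
Unit clause (!d) forces d = False.
In (!b || q) only q is left, so q = True.
In (d || !q || !r) only !r is left, so r = False.
All clauses satisfied.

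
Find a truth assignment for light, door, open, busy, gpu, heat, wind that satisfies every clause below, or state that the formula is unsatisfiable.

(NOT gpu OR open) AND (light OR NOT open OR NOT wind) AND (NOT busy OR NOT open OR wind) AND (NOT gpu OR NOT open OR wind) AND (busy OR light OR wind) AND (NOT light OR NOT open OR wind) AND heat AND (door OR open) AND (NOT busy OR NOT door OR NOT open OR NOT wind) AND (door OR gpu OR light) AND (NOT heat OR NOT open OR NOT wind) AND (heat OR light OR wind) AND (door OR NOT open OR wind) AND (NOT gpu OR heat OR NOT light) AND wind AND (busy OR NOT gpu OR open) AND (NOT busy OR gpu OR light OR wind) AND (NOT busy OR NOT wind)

Unit clause (heat) forces heat = True.
Unit clause (wind) forces wind = True.
In (NOT busy OR NOT wind) only NOT busy is left, so busy = False.
In (NOT heat OR NOT open OR NOT wind) only NOT open is left, so open = False.
In (busy OR NOT gpu OR open) only NOT gpu is left, so gpu = False.
In (door OR open) only door is left, so door = True.
Set light = False.
All clauses satisfied.

light = False; door = True; open = False; busy = False; gpu = False; heat = True; wind = True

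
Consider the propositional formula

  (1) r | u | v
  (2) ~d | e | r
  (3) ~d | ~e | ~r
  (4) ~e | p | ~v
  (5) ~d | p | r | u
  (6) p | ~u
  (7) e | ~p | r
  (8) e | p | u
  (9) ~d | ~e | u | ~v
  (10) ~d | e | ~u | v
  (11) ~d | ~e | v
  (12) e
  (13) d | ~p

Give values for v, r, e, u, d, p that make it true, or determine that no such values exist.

Unit clause (e) forces e = True.
Set v = False.
  then (~d | ~e | v) forces d = False.
  then (d | ~p) forces p = False.
  then (p | ~u) forces u = False.
  then (r | u | v) forces r = True.
All clauses satisfied.

v = False, r = True, e = True, u = False, d = False, p = False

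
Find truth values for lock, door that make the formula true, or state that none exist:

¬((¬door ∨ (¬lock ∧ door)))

lock=T, door=T

  ¬((¬door ∨ (¬lock ∧ door))) = True
    ¬door ∨ (¬lock ∧ door) = False
      ¬door = False
      ¬lock ∧ door = False
        ¬lock = False
The formula evaluates to True.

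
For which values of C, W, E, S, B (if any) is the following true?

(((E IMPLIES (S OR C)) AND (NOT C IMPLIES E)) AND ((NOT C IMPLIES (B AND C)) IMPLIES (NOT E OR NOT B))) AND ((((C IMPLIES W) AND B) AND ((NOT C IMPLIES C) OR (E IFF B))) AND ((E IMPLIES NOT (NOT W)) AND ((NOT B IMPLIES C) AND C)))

C=T; W=T; E=F; S=T; B=T

  ((E IMPLIES (S OR C)) AND (NOT C IMPLIES E)) AND ((NOT C IMPLIES (B AND C)) IMPLIES (NOT E OR NOT B)) = True
    (E IMPLIES (S OR C)) AND (NOT C IMPLIES E) = True
      E IMPLIES (S OR C) = True
        S OR C = True
      NOT C IMPLIES E = True
        NOT C = False
    (NOT C IMPLIES (B AND C)) IMPLIES (NOT E OR NOT B) = True
      NOT C IMPLIES (B AND C) = True
        NOT C = False
        B AND C = True
      NOT E OR NOT B = True
        NOT E = True
        NOT B = False
  (((C IMPLIES W) AND B) AND ((NOT C IMPLIES C) OR (E IFF B))) AND ((E IMPLIES NOT (NOT W)) AND ((NOT B IMPLIES C) AND C)) = True
    ((C IMPLIES W) AND B) AND ((NOT C IMPLIES C) OR (E IFF B)) = True
      (C IMPLIES W) AND B = True
        C IMPLIES W = True
      (NOT C IMPLIES C) OR (E IFF B) = True
        NOT C IMPLIES C = True
          NOT C = False
        E IFF B = False
    (E IMPLIES NOT (NOT W)) AND ((NOT B IMPLIES C) AND C) = True
      E IMPLIES NOT (NOT W) = True
        NOT (NOT W) = True
          NOT W = False
      (NOT B IMPLIES C) AND C = True
        NOT B IMPLIES C = True
          NOT B = False
Both conjuncts True, so the formula holds.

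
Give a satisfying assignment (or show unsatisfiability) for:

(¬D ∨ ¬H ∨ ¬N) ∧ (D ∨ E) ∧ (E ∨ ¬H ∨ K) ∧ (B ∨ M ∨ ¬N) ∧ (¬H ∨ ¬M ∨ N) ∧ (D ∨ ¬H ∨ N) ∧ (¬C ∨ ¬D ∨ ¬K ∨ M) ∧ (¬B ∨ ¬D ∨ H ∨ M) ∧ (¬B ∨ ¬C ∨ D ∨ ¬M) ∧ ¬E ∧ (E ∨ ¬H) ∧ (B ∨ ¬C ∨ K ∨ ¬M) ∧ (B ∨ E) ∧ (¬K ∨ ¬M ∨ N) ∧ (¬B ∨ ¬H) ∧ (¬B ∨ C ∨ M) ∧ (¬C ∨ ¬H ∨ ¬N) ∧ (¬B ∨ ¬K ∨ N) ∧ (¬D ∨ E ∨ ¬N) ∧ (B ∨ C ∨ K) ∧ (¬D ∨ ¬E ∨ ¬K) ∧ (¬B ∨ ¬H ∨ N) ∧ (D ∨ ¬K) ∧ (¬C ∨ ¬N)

Unit clause (¬E) forces E = False.
In (E ∨ ¬H) only ¬H is left, so H = False.
In (B ∨ E) only B is left, so B = True.
In (D ∨ E) only D is left, so D = True.
In (¬B ∨ ¬D ∨ H ∨ M) only M is left, so M = True.
In (¬D ∨ E ∨ ¬N) only ¬N is left, so N = False.
In (¬K ∨ ¬M ∨ N) only ¬K is left, so K = False.
Set C = False.
All clauses satisfied.

D = True; C = False; E = False; M = True; B = True; H = False; K = False; N = False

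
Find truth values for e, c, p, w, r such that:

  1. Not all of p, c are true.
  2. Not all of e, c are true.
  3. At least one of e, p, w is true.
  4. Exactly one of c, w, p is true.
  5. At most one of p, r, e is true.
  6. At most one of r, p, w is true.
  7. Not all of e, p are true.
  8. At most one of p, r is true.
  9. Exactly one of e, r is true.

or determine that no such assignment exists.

e: True, c: False, p: False, w: True, r: False

  (1) {p, c}: 0/2 true — not all ✓
  (2) {e, c}: 1/2 true — not all ✓
  (3) {e, p, w}: 2 true — at least one ✓
  (4) {c, w, p}: 1 true — exactly one ✓
  (5) {p, r, e}: 1 true — at most one ✓
  (6) {r, p, w}: 1 true — at most one ✓
  (7) {e, p}: 1/2 true — not all ✓
  (8) {p, r}: 0 true — at most one ✓
  (9) {e, r}: 1 true — exactly one ✓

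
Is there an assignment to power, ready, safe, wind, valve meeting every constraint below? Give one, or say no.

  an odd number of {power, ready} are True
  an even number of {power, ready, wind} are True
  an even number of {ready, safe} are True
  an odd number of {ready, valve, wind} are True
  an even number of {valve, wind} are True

power: False, ready: True, safe: True, wind: True, valve: True

{power, ready}: 1 true → odd ✓
{power, ready, wind}: 2 true → even ✓
{ready, safe}: 2 true → even ✓
{ready, valve, wind}: 3 true → odd ✓
{valve, wind}: 2 true → even ✓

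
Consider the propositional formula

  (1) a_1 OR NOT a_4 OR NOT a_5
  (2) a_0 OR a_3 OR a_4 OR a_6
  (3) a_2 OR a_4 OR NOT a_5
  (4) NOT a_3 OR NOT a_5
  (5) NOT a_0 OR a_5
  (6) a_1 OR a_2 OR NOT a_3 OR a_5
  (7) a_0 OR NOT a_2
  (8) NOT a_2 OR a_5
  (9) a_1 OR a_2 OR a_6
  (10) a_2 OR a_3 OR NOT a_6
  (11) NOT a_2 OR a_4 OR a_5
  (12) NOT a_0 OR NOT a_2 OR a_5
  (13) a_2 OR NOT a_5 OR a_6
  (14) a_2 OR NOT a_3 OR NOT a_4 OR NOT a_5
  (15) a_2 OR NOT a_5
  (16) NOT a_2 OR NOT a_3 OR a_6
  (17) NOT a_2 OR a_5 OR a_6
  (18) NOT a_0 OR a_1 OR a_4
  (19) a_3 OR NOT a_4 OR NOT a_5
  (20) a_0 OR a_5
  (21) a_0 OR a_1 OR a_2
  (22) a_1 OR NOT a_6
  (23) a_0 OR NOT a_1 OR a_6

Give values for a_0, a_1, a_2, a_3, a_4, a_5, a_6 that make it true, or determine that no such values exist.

Try a_0 = False:
  (a_0 OR NOT a_2) forces a_2 = False.
  (a_2 OR NOT a_5) forces a_5 = False.
  clause (a_0 OR a_5) is falsified — backtrack.
So a_0 = True.
  then (NOT a_0 OR a_5) forces a_5 = True.
  then (a_2 OR NOT a_5) forces a_2 = True.
  then (NOT a_3 OR NOT a_5) forces a_3 = False.
  then (a_3 OR NOT a_4 OR NOT a_5) forces a_4 = False.
  then (NOT a_0 OR a_1 OR a_4) forces a_1 = True.
Set a_6 = True.
All clauses satisfied.

a_0=T; a_1=T; a_2=T; a_3=F; a_4=F; a_5=T; a_6=T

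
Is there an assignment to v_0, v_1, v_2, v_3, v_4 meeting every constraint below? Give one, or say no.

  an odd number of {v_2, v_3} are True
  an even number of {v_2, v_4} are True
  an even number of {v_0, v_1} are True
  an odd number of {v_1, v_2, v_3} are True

v_0 = False, v_1 = False, v_2 = False, v_3 = True, v_4 = False

{v_2, v_3}: 1 true → odd ✓
{v_2, v_4}: 0 true → even ✓
{v_0, v_1}: 0 true → even ✓
{v_1, v_2, v_3}: 1 true → odd ✓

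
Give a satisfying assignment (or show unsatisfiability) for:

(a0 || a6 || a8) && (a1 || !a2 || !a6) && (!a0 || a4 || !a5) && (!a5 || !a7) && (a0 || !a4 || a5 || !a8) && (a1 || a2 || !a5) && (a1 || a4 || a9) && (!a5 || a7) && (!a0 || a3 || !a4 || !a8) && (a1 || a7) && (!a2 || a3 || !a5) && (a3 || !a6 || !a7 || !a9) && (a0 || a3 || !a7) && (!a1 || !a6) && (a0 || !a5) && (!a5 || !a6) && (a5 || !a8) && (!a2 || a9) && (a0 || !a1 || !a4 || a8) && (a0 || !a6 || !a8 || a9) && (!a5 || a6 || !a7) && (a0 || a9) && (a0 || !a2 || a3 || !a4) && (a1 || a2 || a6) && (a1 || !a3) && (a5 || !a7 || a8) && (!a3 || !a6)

a0=T, a1=T, a2=F, a3=T, a4=T, a5=F, a6=F, a7=F, a8=F, a9=F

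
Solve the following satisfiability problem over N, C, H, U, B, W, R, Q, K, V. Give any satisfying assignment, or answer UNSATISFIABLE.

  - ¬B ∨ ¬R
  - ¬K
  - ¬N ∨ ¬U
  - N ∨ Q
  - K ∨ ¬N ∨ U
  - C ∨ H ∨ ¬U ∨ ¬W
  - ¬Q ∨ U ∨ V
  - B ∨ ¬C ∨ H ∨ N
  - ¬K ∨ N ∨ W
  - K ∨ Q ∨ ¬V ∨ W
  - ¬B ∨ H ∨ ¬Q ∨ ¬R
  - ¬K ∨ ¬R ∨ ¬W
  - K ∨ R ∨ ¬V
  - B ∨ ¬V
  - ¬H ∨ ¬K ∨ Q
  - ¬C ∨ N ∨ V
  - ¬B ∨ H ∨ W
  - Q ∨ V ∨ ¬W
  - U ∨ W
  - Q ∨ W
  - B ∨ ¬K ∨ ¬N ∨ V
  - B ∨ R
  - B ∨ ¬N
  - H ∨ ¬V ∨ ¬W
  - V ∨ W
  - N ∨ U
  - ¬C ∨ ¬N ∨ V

Unit clause (¬K) forces K = False.
Set N = False.
  then (N ∨ Q) forces Q = True.
  then (N ∨ U) forces U = True.
Try C = True:
  (¬C ∨ N ∨ V) forces V = True.
  (K ∨ R ∨ ¬V) forces R = True.
  (¬B ∨ ¬R) forces B = False.
  clause (B ∨ ¬V) is falsified — backtrack.
So C = False.
Set H = True.
Set B = True.
  then (¬B ∨ ¬R) forces R = False.
  then (K ∨ R ∨ ¬V) forces V = False.
  then (V ∨ W) forces W = True.
All clauses satisfied.

N = False, C = False, H = True, U = True, B = True, W = True, R = False, Q = True, K = False, V = False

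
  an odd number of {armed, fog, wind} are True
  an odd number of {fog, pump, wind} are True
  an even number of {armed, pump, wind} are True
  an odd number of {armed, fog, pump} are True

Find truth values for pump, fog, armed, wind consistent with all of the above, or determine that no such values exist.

pump = False; fog = True; armed = False; wind = False

{armed, fog, wind}: 1 true → odd ✓
{fog, pump, wind}: 1 true → odd ✓
{armed, pump, wind}: 0 true → even ✓
{armed, fog, pump}: 1 true → odd ✓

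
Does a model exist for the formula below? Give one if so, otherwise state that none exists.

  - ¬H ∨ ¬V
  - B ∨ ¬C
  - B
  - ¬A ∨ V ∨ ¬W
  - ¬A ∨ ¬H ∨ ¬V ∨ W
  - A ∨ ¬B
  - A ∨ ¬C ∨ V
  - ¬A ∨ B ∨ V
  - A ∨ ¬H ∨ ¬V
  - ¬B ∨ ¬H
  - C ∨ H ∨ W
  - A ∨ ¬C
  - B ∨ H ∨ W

H=F; W=F; B=T; C=T; A=T; V=T

Unit clause (B) forces B = True.
In (A ∨ ¬B) only A is left, so A = True.
In (¬B ∨ ¬H) only ¬H is left, so H = False.
Set W = False.
  then (C ∨ H ∨ W) forces C = True.
Set V = True.
All clauses satisfied.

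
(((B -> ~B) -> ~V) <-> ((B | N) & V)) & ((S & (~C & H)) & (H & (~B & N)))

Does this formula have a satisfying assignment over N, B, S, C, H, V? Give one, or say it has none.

Case B = True: the conjunct ~B is False.
Case B = False: the formula simplifies to (~V <-> (N & V)) & ((S & (~C & H)) & (H & N)).
  N = True: simplifies to (~V <-> V) & ((S & (~C & H)) & H).
    V = True: the conjunct ~V <-> V becomes ~True <-> True = False.
    V = False: the conjunct ~V <-> V becomes ~False <-> False = False.
  N = False: the conjunct N is False.
Both cases fail — unsatisfiable.

The formula is unsatisfiable.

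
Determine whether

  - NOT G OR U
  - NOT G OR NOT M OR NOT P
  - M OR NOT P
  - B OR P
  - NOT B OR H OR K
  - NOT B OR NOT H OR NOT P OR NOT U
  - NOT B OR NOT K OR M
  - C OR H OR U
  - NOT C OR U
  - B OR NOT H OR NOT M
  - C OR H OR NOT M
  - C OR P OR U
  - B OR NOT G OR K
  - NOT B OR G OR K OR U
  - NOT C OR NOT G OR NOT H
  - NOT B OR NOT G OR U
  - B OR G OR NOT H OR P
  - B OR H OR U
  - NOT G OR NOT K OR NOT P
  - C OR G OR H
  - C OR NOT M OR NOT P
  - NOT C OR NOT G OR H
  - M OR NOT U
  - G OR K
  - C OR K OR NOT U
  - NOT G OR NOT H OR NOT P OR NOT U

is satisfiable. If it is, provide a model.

C = True, B = True, U = True, M = True, P = False, G = False, K = True, H = True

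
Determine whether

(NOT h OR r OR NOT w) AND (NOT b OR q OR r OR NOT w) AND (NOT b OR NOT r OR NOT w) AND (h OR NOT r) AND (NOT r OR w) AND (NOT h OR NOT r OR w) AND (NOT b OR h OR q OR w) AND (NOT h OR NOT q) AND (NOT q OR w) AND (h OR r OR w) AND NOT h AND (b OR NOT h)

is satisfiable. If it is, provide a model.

Unit clause (NOT h) forces h = False.
In (h OR NOT r) only NOT r is left, so r = False.
In (h OR r OR w) only w is left, so w = True.
Set b = False.
Set q = False.
All clauses satisfied.

b = False, r = False, q = False, h = False, w = True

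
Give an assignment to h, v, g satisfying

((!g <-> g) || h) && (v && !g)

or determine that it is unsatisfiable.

h = True, v = True, g = False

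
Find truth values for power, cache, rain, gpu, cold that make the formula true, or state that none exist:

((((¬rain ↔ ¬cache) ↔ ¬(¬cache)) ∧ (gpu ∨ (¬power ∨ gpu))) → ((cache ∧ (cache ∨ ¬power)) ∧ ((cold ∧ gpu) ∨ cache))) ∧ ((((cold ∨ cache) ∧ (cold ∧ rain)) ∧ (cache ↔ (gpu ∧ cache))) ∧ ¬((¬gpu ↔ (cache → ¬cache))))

Case cache = True: the formula simplifies to ((cold ∧ rain) ∧ gpu) ∧ ¬gpu.
  gpu = True: the conjunct ¬gpu is False.
  gpu = False: the conjunct gpu is False.
Case cache = False: the formula simplifies to ¬((rain ∧ (gpu ∨ (¬power ∨ gpu)))) ∧ ((cold ∧ (cold ∧ rain)) ∧ ¬(¬gpu)).
  gpu = True: simplifies to ¬rain ∧ (cold ∧ (cold ∧ rain)).
    rain = True: the conjunct ¬rain is False.
    rain = False: the conjunct rain is False.
  gpu = False: the conjunct ¬(¬gpu) becomes ¬(¬False) = False.
Both cases fail — unsatisfiable.

Unsatisfiable — no assignment works.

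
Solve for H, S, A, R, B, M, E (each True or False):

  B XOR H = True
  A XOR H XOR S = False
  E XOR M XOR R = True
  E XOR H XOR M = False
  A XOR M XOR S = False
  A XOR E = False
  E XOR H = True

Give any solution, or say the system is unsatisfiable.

H: True, S: True, A: False, R: False, B: False, M: True, E: False

B XOR H = F XOR T = True ✓
A XOR H XOR S = F XOR T XOR T = False ✓
E XOR M XOR R = F XOR T XOR F = True ✓
E XOR H XOR M = F XOR T XOR T = False ✓
A XOR M XOR S = F XOR T XOR T = False ✓
A XOR E = F XOR F = False ✓
E XOR H = F XOR T = True ✓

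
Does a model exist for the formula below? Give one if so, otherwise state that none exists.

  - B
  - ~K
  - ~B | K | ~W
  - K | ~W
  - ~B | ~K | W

B: True; W: False; K: False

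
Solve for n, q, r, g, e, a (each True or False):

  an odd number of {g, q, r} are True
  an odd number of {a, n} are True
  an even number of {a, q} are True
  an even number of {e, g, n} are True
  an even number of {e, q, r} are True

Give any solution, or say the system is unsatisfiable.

n = True, q = False, r = False, g = True, e = False, a = False

{g, q, r}: 1 true → odd ✓
{a, n}: 1 true → odd ✓
{a, q}: 0 true → even ✓
{e, g, n}: 2 true → even ✓
{e, q, r}: 0 true → even ✓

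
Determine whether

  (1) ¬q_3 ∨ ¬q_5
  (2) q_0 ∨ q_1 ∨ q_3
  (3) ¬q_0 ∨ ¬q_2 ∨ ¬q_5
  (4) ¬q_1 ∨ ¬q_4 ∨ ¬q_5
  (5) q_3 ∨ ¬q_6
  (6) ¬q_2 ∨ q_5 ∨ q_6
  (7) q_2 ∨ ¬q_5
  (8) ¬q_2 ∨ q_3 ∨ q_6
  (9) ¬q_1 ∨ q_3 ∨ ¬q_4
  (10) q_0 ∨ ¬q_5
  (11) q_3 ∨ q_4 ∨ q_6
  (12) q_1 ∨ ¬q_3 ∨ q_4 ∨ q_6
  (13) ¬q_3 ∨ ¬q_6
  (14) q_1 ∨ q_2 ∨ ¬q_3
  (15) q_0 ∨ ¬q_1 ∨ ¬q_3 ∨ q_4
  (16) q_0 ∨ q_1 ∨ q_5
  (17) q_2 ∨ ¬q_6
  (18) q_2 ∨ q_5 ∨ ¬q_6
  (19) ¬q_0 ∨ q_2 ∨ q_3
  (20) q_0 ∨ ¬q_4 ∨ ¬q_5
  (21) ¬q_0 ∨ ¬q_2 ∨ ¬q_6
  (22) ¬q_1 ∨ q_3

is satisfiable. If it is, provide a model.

q_0 = True, q_1 = True, q_2 = False, q_3 = True, q_4 = False, q_5 = False, q_6 = False

Set q_0 = True.
Set q_1 = True.
  then (¬q_1 ∨ q_3) forces q_3 = True.
  then (¬q_3 ∨ ¬q_5) forces q_5 = False.
  then (¬q_3 ∨ ¬q_6) forces q_6 = False.
  then (¬q_2 ∨ q_5 ∨ q_6) forces q_2 = False.
Set q_4 = False.
All clauses satisfied.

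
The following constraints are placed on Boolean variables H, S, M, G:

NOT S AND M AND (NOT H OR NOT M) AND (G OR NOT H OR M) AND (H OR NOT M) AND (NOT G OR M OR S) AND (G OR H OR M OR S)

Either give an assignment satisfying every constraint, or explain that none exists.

The formula is unsatisfiable.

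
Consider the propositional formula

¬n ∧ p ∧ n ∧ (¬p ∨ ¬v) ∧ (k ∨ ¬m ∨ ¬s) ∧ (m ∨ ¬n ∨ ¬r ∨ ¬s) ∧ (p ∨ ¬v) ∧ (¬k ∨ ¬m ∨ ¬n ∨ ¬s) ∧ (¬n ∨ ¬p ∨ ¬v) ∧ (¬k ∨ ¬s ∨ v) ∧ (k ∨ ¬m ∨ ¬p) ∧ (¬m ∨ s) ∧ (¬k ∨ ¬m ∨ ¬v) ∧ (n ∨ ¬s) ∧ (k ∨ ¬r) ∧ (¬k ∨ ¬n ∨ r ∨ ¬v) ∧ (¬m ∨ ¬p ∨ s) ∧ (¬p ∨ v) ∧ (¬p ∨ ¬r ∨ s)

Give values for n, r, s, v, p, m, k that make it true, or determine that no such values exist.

Case n = True:
  Clause (¬n) is falsified — contradiction.
Case n = False:
  Clause (n) is falsified — contradiction.
Both cases fail, so the formula is unsatisfiable.

UNSATISFIABLE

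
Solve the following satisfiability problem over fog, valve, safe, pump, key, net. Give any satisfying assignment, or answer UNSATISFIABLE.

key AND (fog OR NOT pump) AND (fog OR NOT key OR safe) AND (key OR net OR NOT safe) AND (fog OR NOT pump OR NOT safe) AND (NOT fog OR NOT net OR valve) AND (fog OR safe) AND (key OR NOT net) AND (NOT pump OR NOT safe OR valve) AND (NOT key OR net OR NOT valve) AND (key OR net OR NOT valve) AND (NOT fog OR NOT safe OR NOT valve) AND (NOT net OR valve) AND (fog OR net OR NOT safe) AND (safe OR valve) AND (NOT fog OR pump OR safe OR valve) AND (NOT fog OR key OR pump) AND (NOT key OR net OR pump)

Unit clause (key) forces key = True.
Set fog = False.
  then (fog OR NOT pump) forces pump = False.
  then (fog OR NOT key OR safe) forces safe = True.
  then (fog OR net OR NOT safe) forces net = True.
  then (NOT net OR valve) forces valve = True.
All clauses satisfied.

fog=F, valve=T, safe=T, pump=F, key=T, net=T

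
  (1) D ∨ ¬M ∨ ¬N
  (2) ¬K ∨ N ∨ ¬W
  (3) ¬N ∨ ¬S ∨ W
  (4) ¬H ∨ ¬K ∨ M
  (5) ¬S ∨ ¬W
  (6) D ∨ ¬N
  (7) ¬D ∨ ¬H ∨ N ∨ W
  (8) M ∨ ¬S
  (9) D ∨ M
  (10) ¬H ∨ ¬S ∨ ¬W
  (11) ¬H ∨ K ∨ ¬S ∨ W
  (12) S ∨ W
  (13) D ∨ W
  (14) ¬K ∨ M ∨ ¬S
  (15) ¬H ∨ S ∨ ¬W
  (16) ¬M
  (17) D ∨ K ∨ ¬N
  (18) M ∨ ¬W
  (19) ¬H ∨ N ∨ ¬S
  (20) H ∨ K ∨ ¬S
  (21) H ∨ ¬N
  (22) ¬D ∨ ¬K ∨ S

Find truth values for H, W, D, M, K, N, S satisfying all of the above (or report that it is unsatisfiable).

Case M = True:
  Clause (¬M) is falsified — contradiction.
Case M = False:
  (M ∨ ¬S) forces S = False.
  (D ∨ M) forces D = True.
  (S ∨ W) forces W = True.
  Clause (M ∨ ¬W) is falsified — contradiction.
Both cases fail, so the formula is unsatisfiable.

UNSATISFIABLE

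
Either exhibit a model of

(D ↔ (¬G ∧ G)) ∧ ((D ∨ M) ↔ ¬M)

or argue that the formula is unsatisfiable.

Case M = True: the conjunct (D ∨ M) ↔ ¬M becomes (D ∨ True) ↔ ¬True = False.
Case M = False: the formula simplifies to (D ↔ (¬G ∧ G)) ∧ D.
  D = True: simplifies to ¬G ∧ G.
    G = True: the conjunct ¬G is False.
    G = False: the conjunct G is False.
  D = False: the conjunct D is False.
Both cases fail — unsatisfiable.

UNSATISFIABLE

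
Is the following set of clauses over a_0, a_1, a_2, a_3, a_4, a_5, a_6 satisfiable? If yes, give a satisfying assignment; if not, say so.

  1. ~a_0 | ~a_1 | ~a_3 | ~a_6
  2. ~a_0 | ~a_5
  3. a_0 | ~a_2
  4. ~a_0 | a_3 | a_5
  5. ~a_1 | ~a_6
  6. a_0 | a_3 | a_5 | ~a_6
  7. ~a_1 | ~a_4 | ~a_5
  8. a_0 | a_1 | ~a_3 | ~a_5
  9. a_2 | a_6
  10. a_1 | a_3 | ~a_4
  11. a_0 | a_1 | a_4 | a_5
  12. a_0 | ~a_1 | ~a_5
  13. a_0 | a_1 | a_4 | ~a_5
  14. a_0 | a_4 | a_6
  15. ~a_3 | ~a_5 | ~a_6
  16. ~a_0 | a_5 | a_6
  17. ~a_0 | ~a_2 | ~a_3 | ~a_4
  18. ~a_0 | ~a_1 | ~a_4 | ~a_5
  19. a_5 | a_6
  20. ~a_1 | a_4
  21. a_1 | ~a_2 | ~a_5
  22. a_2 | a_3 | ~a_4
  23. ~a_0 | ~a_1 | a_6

Set a_0 = True.
  then (~a_0 | ~a_5) forces a_5 = False.
  then (~a_0 | a_3 | a_5) forces a_3 = True.
  then (~a_0 | a_5 | a_6) forces a_6 = True.
  then (~a_0 | ~a_1 | ~a_3 | ~a_6) forces a_1 = False.
Set a_2 = False.
Set a_4 = True.
All clauses satisfied.

a_0=T, a_1=F, a_2=F, a_3=T, a_4=T, a_5=F, a_6=T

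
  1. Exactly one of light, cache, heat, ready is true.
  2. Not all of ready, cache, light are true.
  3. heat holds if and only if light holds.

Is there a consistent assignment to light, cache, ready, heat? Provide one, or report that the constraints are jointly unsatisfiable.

light = False, cache = False, ready = True, heat = False

  (1) {light, cache, heat, ready}: 1 true — exactly one ✓
  (2) {ready, cache, light}: 1/3 true — not all ✓
  (3) heat=F, light=F — same ✓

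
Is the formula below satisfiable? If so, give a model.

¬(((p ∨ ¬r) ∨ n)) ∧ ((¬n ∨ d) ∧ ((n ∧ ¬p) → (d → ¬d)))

r = True, d = True, n = False, p = False

  ¬(((p ∨ ¬r) ∨ n)) = True
    (p ∨ ¬r) ∨ n = False
      p ∨ ¬r = False
        ¬r = False
  (¬n ∨ d) ∧ ((n ∧ ¬p) → (d → ¬d)) = True
    ¬n ∨ d = True
      ¬n = True
    (n ∧ ¬p) → (d → ¬d) = True
      n ∧ ¬p = False
        ¬p = True
      d → ¬d = False
        ¬d = False
Both conjuncts True, so the formula holds.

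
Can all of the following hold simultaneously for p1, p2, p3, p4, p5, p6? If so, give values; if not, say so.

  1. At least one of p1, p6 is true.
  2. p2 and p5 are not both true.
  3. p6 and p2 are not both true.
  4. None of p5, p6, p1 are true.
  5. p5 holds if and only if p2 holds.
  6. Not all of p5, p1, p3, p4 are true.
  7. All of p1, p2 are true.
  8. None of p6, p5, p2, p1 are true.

Unsatisfiable

Case p1 = True:
  Constraint (4) is violated (p1=T) — contradiction.
Case p1 = False:
  Constraint (7) is violated (p1=F) — contradiction.
Both cases fail — unsatisfiable.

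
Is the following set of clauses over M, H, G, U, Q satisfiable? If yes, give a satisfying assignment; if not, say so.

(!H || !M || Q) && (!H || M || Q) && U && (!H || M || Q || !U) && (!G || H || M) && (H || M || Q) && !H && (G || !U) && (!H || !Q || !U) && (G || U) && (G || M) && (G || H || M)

M = True, H = False, G = True, U = True, Q = False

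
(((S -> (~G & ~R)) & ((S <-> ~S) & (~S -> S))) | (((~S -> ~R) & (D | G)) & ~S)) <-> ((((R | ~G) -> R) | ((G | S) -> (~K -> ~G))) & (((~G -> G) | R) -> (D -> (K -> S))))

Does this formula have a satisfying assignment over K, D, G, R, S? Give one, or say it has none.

K = True, D = True, G = False, R = False, S = False

  (((S -> (~G & ~R)) & ((S <-> ~S) & (~S -> S))) | (((~S -> ~R) & (D | G)) & ~S)) <-> ((((R | ~G) -> R) | ((G | S) -> (~K -> ~G))) & (((~G -> G) | R) -> (D -> (K -> S)))) = True
    ((S -> (~G & ~R)) & ((S <-> ~S) & (~S -> S))) | (((~S -> ~R) & (D | G)) & ~S) = True
      (S -> (~G & ~R)) & ((S <-> ~S) & (~S -> S)) = False
        S -> (~G & ~R) = True
          ~G & ~R = True
            ~G = True
            ~R = True
        (S <-> ~S) & (~S -> S) = False
          S <-> ~S = False
            ~S = True
          ~S -> S = False
            ~S = True
      ((~S -> ~R) & (D | G)) & ~S = True
        (~S -> ~R) & (D | G) = True
          ~S -> ~R = True
            ~S = True
            ~R = True
          D | G = True
        ~S = True
    (((R | ~G) -> R) | ((G | S) -> (~K -> ~G))) & (((~G -> G) | R) -> (D -> (K -> S))) = True
      ((R | ~G) -> R) | ((G | S) -> (~K -> ~G)) = True
        (R | ~G) -> R = False
          R | ~G = True
            ~G = True
        (G | S) -> (~K -> ~G) = True
          G | S = False
          ~K -> ~G = True
            ~K = False
            ~G = True
      ((~G -> G) | R) -> (D -> (K -> S)) = True
        (~G -> G) | R = False
          ~G -> G = False
            ~G = True
        D -> (K -> S) = False
          K -> S = False
The formula evaluates to True.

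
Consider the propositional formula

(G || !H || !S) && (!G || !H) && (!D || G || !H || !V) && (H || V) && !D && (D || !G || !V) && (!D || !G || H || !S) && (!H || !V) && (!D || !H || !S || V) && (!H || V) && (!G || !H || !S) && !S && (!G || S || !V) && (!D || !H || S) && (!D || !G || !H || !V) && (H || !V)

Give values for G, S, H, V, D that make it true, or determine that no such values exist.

UNSATISFIABLE

Case V = True:
  (!D) forces D = False.
  (D || !G || !V) forces G = False.
  (!H || !V) forces H = False.
  Clause (H || !V) is falsified — contradiction.
Case V = False:
  (H || V) forces H = True.
  Clause (!H || V) is falsified — contradiction.
Both cases fail, so the formula is unsatisfiable.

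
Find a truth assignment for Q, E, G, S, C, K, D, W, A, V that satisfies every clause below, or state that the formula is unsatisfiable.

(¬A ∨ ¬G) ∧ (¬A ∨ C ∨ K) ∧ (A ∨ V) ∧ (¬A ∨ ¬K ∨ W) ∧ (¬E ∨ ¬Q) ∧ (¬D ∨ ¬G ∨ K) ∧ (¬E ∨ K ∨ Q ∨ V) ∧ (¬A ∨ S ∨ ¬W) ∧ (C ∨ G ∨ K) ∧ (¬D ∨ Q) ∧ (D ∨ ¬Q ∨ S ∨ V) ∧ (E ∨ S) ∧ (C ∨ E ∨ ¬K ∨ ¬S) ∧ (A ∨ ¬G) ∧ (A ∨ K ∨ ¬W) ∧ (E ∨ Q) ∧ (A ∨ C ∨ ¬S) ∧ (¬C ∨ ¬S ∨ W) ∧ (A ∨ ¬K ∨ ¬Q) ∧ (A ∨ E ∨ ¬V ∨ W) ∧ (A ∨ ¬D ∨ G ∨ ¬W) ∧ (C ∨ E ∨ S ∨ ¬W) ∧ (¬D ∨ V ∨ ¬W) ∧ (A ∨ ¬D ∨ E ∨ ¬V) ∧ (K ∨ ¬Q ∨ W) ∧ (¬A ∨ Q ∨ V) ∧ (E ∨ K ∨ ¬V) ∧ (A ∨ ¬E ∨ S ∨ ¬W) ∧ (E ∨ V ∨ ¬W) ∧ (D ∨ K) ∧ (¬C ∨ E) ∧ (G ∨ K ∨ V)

Q: False, E: True, G: False, S: False, C: True, K: True, D: False, W: False, A: False, V: True

Set Q = False.
  then (¬D ∨ Q) forces D = False.
  then (E ∨ Q) forces E = True.
  then (D ∨ K) forces K = True.
Set G = False.
Set S = False.
Set C = True.
Set W = False.
  then (¬A ∨ ¬K ∨ W) forces A = False.
  then (A ∨ V) forces V = True.
All clauses satisfied.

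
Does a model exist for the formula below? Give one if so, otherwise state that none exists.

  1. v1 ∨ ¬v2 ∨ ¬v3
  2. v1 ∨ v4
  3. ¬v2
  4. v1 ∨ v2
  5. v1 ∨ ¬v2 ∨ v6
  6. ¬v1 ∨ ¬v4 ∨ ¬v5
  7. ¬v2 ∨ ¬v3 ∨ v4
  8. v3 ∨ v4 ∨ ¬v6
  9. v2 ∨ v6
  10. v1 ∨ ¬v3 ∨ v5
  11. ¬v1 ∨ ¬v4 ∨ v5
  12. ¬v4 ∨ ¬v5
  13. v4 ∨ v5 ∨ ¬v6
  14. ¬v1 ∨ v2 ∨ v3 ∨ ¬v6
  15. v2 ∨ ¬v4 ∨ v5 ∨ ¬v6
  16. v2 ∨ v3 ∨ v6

v1 = True; v2 = False; v3 = True; v4 = False; v5 = True; v6 = True

Unit clause (¬v2) forces v2 = False.
In (v1 ∨ v2) only v1 is left, so v1 = True.
In (v2 ∨ v6) only v6 is left, so v6 = True.
In (¬v1 ∨ v2 ∨ v3 ∨ ¬v6) only v3 is left, so v3 = True.
Try v4 = True:
  (¬v1 ∨ ¬v4 ∨ ¬v5) forces v5 = False.
  clause (¬v1 ∨ ¬v4 ∨ v5) is falsified — backtrack.
So v4 = False.
  then (v4 ∨ v5 ∨ ¬v6) forces v5 = True.
All clauses satisfied.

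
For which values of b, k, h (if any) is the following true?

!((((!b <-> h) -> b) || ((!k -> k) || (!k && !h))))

b: False, k: False, h: True

  !((((!b <-> h) -> b) || ((!k -> k) || (!k && !h)))) = True
    ((!b <-> h) -> b) || ((!k -> k) || (!k && !h)) = False
      (!b <-> h) -> b = False
        !b <-> h = True
          !b = True
      (!k -> k) || (!k && !h) = False
        !k -> k = False
          !k = True
        !k && !h = False
          !k = True
          !h = False
The formula evaluates to True.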